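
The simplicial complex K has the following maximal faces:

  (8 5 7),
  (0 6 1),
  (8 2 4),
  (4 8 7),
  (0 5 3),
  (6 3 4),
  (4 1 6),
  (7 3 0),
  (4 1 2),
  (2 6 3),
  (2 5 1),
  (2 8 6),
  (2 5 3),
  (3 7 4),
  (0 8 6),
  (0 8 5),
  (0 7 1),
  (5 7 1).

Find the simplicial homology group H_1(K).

H_1 = Z ⊕ Z/2.

We work with the vertex ordering 0 < 1 < 2 < 3 < 4 < 5 < 6 < 7 < 8. The simplices of K, each written with vertices in increasing order, are:

  0-simplices (9): [0], [1], [2], [3], [4], [5], [6], [7], [8]
  1-simplices (27): (27 of them)
  2-simplices (18): [0,1,6], [0,1,7], [0,3,5], [0,3,7], [0,5,8], [0,6,8], [1,2,4], [1,2,5], [1,4,6], [1,5,7], [2,3,5], [2,3,6], [2,4,8], [2,6,8], [3,4,6], [3,4,7], [4,7,8], [5,7,8]

so the chain groups are C_0 ≅ Z^9, C_1 ≅ Z^27, C_2 ≅ Z^18.

Boundary ∂_1: C_1 → C_0 sends each edge [p,q] (with p < q) to q − p. For instance
  ∂[1,7] = [7] − [1].
This gives a 9×27 integer matrix of rank 8; reducing to Smith normal form yields diagonal entries (1,1,1,1,1,1,1,1).

The boundary map ∂_2: C_2 → C_1 sends each 2-simplex [p,q,r] to [q,r] − [p,r] + [p,q]. For instance
  ∂[3,4,7] = [4,7] − [3,7] + [3,4],
  ∂[2,6,8] = [6,8] − [2,8] + [2,6].
The 27×18 boundary matrix has rank 18 and Smith normal form diag(1,1,1,1,1,1,1,1,1,1,1,1,1,1,1,1,1,2).

Computing H_k = (kernel of ∂_k) / (image of ∂_{k+1}):

  H_1: rank ker ∂_1 − rank ∂_2 = (27 − 8) − 18 = 1, and ∂_2 has invariant factor 2 > 1, so H_1 = Z ⊕ Z/2.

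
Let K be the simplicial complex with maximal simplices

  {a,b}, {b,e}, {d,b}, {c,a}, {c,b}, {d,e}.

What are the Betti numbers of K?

Order the vertices as a < b < c < d < e. Listing each simplex with vertices in this order, K has dimension 1 with simplices:

  0-simplices (5): a, b, c, d, e
  1-simplices (6): ab, ac, bc, bd, be, de

giving chain groups C_0 ≅ Z^5, C_1 ≅ Z^6.

∂_1: C_1 → C_0 sends each edge [p,q] (with p < q) to q − p. For instance
  ∂de = e − d.
As a 5×6 matrix over Z this has rank 4, with invariant factors (1,1,1,1).

Now H_k = ker ∂_k / im ∂_{k+1}, so:

  H_0: rank C_0 − rank ∂_1 = 5 − 4 = 1, and the invariant factors of ∂_1 are all 1, so H_0 = Z.
  H_1: rank ker ∂_1 − rank ∂_2 = (6 − 4) − 0 = 2, and there is no ∂_2, so H_1 = Z^2.

As a check, the Euler characteristic is 5 − 6 = -1, which agrees with 1 − 2 = -1.

Hence the Betti numbers are b_0 = 1, b_1 = 2.

b_0 = 1, b_1 = 2.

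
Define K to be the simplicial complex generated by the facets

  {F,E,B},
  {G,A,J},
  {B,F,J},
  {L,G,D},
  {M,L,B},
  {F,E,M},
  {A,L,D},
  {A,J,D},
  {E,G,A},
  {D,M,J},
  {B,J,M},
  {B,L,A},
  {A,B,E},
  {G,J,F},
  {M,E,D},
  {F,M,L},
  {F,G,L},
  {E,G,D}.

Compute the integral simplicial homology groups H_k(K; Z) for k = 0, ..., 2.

Fix the vertex order A < B < D < E < F < G < J < L < M and write every simplex with vertices in increasing order. Then dim K = 2 and the simplices of K are:

  0-simplices (9): A, B, D, E, F, G, J, L, M
  1-simplices (27): AB, AD, AE, AG, AJ, AL, BE, BF, BJ, BL, BM, DE, DG, DJ, DL, DM, EF, EG, EM, FG, FJ, FL, FM, GJ, GL, JM, LM
  2-simplices (18): ABE, ABL, ADJ, ADL, AEG, AGJ, BEF, BFJ, BJM, BLM, DEG, DEM, DGL, DJM, EFM, FGJ, FGL, FLM

giving chain groups C_0 ≅ Z^9, C_1 ≅ Z^27, C_2 ≅ Z^18.

∂_1: C_1 → C_0 is given by ∂[p,q] = [q] − [p]. For instance
  ∂BL = L − B.
The resulting 9×27 matrix has rank 8, and its Smith normal form has invariant factors (1,1,1,1,1,1,1,1).

Boundary ∂_2: C_2 → C_1 acts by ∂[p,q,r] = [q,r] − [p,r] + [p,q]. For instance
  ∂DEM = EM − DM + DE,
  ∂BEF = EF − BF + BE.
As a 27×18 matrix over Z this has rank 18, with invariant factors (1,1,1,1,1,1,1,1,1,1,1,1,1,1,1,1,1,2).

Computing H_k = (kernel of ∂_k) / (image of ∂_{k+1}):

  H_0: rank C_0 − rank ∂_1 = 9 − 8 = 1, and the invariant factors of ∂_1 are all 1, so H_0 = Z.
  H_1: rank ker ∂_1 − rank ∂_2 = (27 − 8) − 18 = 1, and ∂_2 has invariant factor 2 > 1, so H_1 = Z ⊕ Z/2.
  H_2: rank ker ∂_2 − rank ∂_3 = (18 − 18) − 0 = 0, and there is no ∂_3, so H_2 = 0.

H_0 = Z,  H_1 = Z ⊕ Z/2,  H_2 = 0.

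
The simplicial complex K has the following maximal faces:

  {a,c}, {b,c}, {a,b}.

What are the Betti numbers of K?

We work with the vertex ordering a < b < c. The simplices of K, each written with vertices in increasing order, are:

  0-simplices (3): a, b, c
  1-simplices (3): ab, ac, bc

so the chain groups are C_0 ≅ Z^3, C_1 ≅ Z^3.

Boundary ∂_1: C_1 → C_0 maps an edge to its endpoints' difference, ∂[p,q] = q − p.
This gives a 3×3 integer matrix of rank 2; reducing to Smith normal form yields diagonal entries (1,1).

Computing H_k = (kernel of ∂_k) / (image of ∂_{k+1}):

  H_0: rank C_0 − rank ∂_1 = 3 − 2 = 1, and the invariant factors of ∂_1 are all 1, so H_0 ≅ Z.
  H_1: rank ker ∂_1 − rank ∂_2 = (3 − 2) − 0 = 1, and there is no ∂_2, so H_1 ≅ Z.

As a check, the Euler characteristic is 3 − 3 = 0, which agrees with 1 − 1 = 0.
(K is a triangulation of the circle S^1.)

Hence the Betti numbers are b_0 = 1, b_1 = 1.

b_0 = 1, b_1 = 1.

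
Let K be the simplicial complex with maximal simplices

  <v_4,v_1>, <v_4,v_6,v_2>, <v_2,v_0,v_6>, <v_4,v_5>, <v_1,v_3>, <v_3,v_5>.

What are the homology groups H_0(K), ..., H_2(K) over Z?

H_0 ≅ Z,  H_1 ≅ Z,  H_2 = 0.

We work with the vertex ordering v_0 < v_1 < v_2 < v_3 < v_4 < v_5 < v_6. The simplices of K, each written with vertices in increasing order, are:

  0-simplices (7): [v_0], [v_1], [v_2], [v_3], [v_4], [v_5], [v_6]
  1-simplices (9): [v_0,v_2], [v_0,v_6], [v_1,v_3], [v_1,v_4], [v_2,v_4], [v_2,v_6], [v_3,v_5], [v_4,v_5], [v_4,v_6]
  2-simplices (2): [v_0,v_2,v_6], [v_2,v_4,v_6]

giving chain groups C_0 ≅ Z^7, C_1 ≅ Z^9, C_2 ≅ Z^2.

The boundary map ∂_1: C_1 → C_0 maps an edge to its endpoints' difference, ∂[p,q] = q − p. For instance
  ∂[v_2,v_6] = [v_6] − [v_2].
The 7×9 boundary matrix has rank 6 and Smith normal form diag(1,1,1,1,1,1).

The boundary map ∂_2: C_2 → C_1 acts by ∂[p,q,r] = [q,r] − [p,r] + [p,q]. For instance
  ∂[v_2,v_4,v_6] = [v_4,v_6] − [v_2,v_6] + [v_2,v_4],
  ∂[v_0,v_2,v_6] = [v_2,v_6] − [v_0,v_6] + [v_0,v_2].
As a 9×2 matrix over Z this has rank 2, with invariant factors (1,1).

Computing H_k = (kernel of ∂_k) / (image of ∂_{k+1}):

  H_0: rank C_0 − rank ∂_1 = 7 − 6 = 1, and the invariant factors of ∂_1 are all 1, so H_0 ≅ Z.
  H_1: rank ker ∂_1 − rank ∂_2 = (9 − 6) − 2 = 1, and the invariant factors of ∂_2 are all 1, so H_1 ≅ Z.
  H_2: rank ker ∂_2 − rank ∂_3 = (2 − 2) − 0 = 0, and there is no ∂_3, so H_2 ≅ 0.

As a check, the Euler characteristic is 7 − 9 + 2 = 0, which agrees with 1 − 1 + 0 = 0.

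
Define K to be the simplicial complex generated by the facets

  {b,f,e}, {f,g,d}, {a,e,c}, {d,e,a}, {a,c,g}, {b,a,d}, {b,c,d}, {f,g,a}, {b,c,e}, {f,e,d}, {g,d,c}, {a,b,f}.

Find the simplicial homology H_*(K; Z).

Fix the vertex order a < b < c < d < e < f < g and write every simplex with vertices in increasing order. Then dim K = 2 and the simplices of K are:

  0-simplices (7): a, b, c, d, e, f, g
  1-simplices (18): ab, ac, ad, ae, af, ag, bc, bd, be, bf, cd, ce, cg, de, df, dg, ef, fg
  2-simplices (12): abd, abf, ace, acg, ade, afg, bcd, bce, bef, cdg, def, dfg

giving chain groups C_0 ≅ Z^7, C_1 ≅ Z^18, C_2 ≅ Z^12.

The boundary map ∂_1: C_1 → C_0 sends each edge [p,q] (with p < q) to q − p.
The resulting 7×18 matrix has rank 6, and its Smith normal form has invariant factors (1,1,1,1,1,1).

The boundary map ∂_2: C_2 → C_1 maps a triangle to the signed sum of its edges. For instance
  ∂bce = ce − be + bc,
  ∂abd = bd − ad + ab.
This gives a 18×12 integer matrix of rank 12; reducing to Smith normal form yields diagonal entries (1,1,1,1,1,1,1,1,1,1,1,2).

Reading off H_k = ker ∂_k / im ∂_{k+1}:

  H_0: rank C_0 − rank ∂_1 = 7 − 6 = 1, and the invariant factors of ∂_1 are all 1, so H_0 ≅ Z.
  H_1: rank ker ∂_1 − rank ∂_2 = (18 − 6) − 12 = 0, and ∂_2 has invariant factor 2 > 1, so H_1 ≅ Z/2.
  H_2: rank ker ∂_2 − rank ∂_3 = (12 − 12) − 0 = 0, and there is no ∂_3, so H_2 ≅ 0.

H_0 = Z,  H_1 = Z/2,  H_2 = 0.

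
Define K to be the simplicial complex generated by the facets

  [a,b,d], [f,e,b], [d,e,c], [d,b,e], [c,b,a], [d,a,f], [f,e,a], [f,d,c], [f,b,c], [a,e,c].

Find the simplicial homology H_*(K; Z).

Fix the vertex order a < b < c < d < e < f and write every simplex with vertices in increasing order. Then dim K = 2 and the simplices of K are:

  0-simplices (6): a, b, c, d, e, f
  1-simplices (15): ab, ac, ad, ae, af, bc, bd, be, bf, cd, ce, cf, de, df, ef
  2-simplices (10): abc, abd, ace, adf, aef, bcf, bde, bef, cde, cdf

Hence C_0 ≅ Z^6, C_1 ≅ Z^15, C_2 ≅ Z^10.

The boundary map ∂_1: C_1 → C_0 maps an edge to its endpoints' difference, ∂[p,q] = q − p. For instance
  ∂de = e − d.
The 6×15 boundary matrix has rank 5 and Smith normal form diag(1,1,1,1,1).

∂_2: C_2 → C_1 maps a triangle to the signed sum of its edges. For instance
  ∂bcf = cf − bf + bc,
  ∂abc = bc − ac + ab.
As a 15×10 matrix over Z this has rank 10, with invariant factors (1,1,1,1,1,1,1,1,1,2).

Reading off H_k = ker ∂_k / im ∂_{k+1}:

  H_0: rank C_0 − rank ∂_1 = 6 − 5 = 1, and the invariant factors of ∂_1 are all 1, so H_0 ≅ Z.
  H_1: rank ker ∂_1 − rank ∂_2 = (15 − 5) − 10 = 0, and ∂_2 has invariant factor 2 > 1, so H_1 ≅ Z/2.
  H_2: rank ker ∂_2 − rank ∂_3 = (10 − 10) − 0 = 0, and there is no ∂_3, so H_2 ≅ 0.

H_0 ≅ Z,  H_1 ≅ Z/2,  H_2 = 0.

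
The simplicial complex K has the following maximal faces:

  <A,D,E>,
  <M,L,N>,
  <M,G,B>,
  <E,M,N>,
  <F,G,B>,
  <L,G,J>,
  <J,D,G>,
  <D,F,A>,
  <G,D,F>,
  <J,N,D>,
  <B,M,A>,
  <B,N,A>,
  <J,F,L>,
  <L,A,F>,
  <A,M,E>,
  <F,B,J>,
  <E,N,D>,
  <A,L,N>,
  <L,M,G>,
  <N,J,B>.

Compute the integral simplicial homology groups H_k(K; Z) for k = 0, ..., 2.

Take the total order A < B < D < E < F < G < J < L < M < N on the vertex set. Then K (dimension 2) consists of the simplices:

  0-simplices (10): A, B, D, E, F, G, J, L, M, N
  1-simplices (30): AB, AD, AE, AF, AL, AM, AN, BF, BG, BJ, BM, BN, DE, DF, DG, DJ, DN, EM, EN, FG, FJ, FL, GJ, GL, GM, JL, JN, LM, LN, MN
  2-simplices (20): ABM, ABN, ADE, ADF, AEM, AFL, ALN, BFG, BFJ, BGM, BJN, DEN, DFG, DGJ, DJN, EMN, FJL, GJL, GLM, LMN

Hence C_0 ≅ Z^10, C_1 ≅ Z^30, C_2 ≅ Z^20.

Boundary ∂_1: C_1 → C_0 maps an edge to its endpoints' difference, ∂[p,q] = q − p. For instance
  ∂AM = M − A.
As a 10×30 matrix over Z this has rank 9, with invariant factors (1,1,1,1,1,1,1,1,1).

∂_2: C_2 → C_1 acts by ∂[p,q,r] = [q,r] − [p,r] + [p,q]. For instance
  ∂DEN = EN − DN + DE,
  ∂GLM = LM − GM + GL.
The 30×20 boundary matrix has rank 20 and Smith normal form diag(1,1,1,1,1,1,1,1,1,1,1,1,1,1,1,1,1,1,1,2).

From H_k ≅ ker(∂_k) / im(∂_{k+1}) we obtain:

  H_0: rank C_0 − rank ∂_1 = 10 − 9 = 1, and the invariant factors of ∂_1 are all 1, so H_0 = Z.
  H_1: rank ker ∂_1 − rank ∂_2 = (30 − 9) − 20 = 1, and ∂_2 has invariant factor 2 > 1, so H_1 = Z ⊕ Z/2.
  H_2: rank ker ∂_2 − rank ∂_3 = (20 − 20) − 0 = 0, and there is no ∂_3, so H_2 = 0.

As a check, the Euler characteristic is 10 − 30 + 20 = 0, which agrees with 1 − 1 + 0 = 0.

H_0 ≅ Z,  H_1 ≅ Z ⊕ Z/2,  H_2 = 0.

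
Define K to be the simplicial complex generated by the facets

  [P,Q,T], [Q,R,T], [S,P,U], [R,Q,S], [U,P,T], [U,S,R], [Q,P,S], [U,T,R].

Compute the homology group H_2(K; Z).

H_2 = Z.

Take the total order P < Q < R < S < T < U on the vertex set. Then K (dimension 2) consists of the simplices:

  0-simplices (6): P, Q, R, S, T, U
  1-simplices (12): PQ, PS, PT, PU, QR, QS, QT, RS, RT, RU, SU, TU
  2-simplices (8): PQS, PQT, PSU, PTU, QRS, QRT, RSU, RTU

so the chain groups are C_0 ≅ Z^6, C_1 ≅ Z^12, C_2 ≅ Z^8.

The boundary map ∂_1: C_1 → C_0 maps an edge to its endpoints' difference, ∂[p,q] = q − p. For instance
  ∂RT = T − R.
The 6×12 boundary matrix has rank 5 and Smith normal form diag(1,1,1,1,1).

The boundary map ∂_2: C_2 → C_1 acts by ∂[p,q,r] = [q,r] − [p,r] + [p,q]. For instance
  ∂RSU = SU − RU + RS,
  ∂RTU = TU − RU + RT.
As a 12×8 matrix over Z this has rank 7, with invariant factors (1,1,1,1,1,1,1).

Computing H_k = (kernel of ∂_k) / (image of ∂_{k+1}):

  H_2: rank ker ∂_2 − rank ∂_3 = (8 − 7) − 0 = 1, and there is no ∂_3, so H_2 ≅ Z.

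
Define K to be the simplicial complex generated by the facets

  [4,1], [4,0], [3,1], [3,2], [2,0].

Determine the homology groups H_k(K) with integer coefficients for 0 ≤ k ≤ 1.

K has 5 vertices, 5 edges.
rank ∂_0 = 0, rank ∂_1 = 4 ⇒ b_0 = 5 − 0 − 4 = 1; all invariant factors of ∂_1 are 1 so no torsion. So H_0 ≅ Z.
rank ∂_1 = 4, rank ∂_2 = 0 ⇒ b_1 = 5 − 4 − 0 = 1. So H_1 ≅ Z.

H_0 ≅ Z,  H_1 ≅ Z.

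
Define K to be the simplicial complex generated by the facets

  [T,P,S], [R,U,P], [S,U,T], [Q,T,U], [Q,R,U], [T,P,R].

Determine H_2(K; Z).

We work with the vertex ordering P < Q < R < S < T < U. The simplices of K, each written with vertices in increasing order, are:

  0-simplices (6): P, Q, R, S, T, U
  1-simplices (12): PR, PS, PT, PU, QR, QT, QU, RT, RU, ST, SU, TU
  2-simplices (6): PRT, PRU, PST, QRU, QTU, STU

giving chain groups C_0 ≅ Z^6, C_1 ≅ Z^12, C_2 ≅ Z^6.

The boundary map ∂_1: C_1 → C_0 maps an edge to its endpoints' difference, ∂[p,q] = q − p. For instance
  ∂RT = T − R.
This gives a 6×12 integer matrix of rank 5; reducing to Smith normal form yields diagonal entries (1,1,1,1,1).

∂_2: C_2 → C_1 acts by ∂[p,q,r] = [q,r] − [p,r] + [p,q]. For instance
  ∂QRU = RU − QU + QR,
  ∂PRU = RU − PU + PR.
This gives a 12×6 integer matrix of rank 6; reducing to Smith normal form yields diagonal entries (1,1,1,1,1,1).

From H_k ≅ ker(∂_k) / im(∂_{k+1}) we obtain:

  H_2: rank ker ∂_2 − rank ∂_3 = (6 − 6) − 0 = 0, and there is no ∂_3, so H_2 = 0.

(K is a triangulation of the cylinder S^1 x I.)

H_2 ≅ 0.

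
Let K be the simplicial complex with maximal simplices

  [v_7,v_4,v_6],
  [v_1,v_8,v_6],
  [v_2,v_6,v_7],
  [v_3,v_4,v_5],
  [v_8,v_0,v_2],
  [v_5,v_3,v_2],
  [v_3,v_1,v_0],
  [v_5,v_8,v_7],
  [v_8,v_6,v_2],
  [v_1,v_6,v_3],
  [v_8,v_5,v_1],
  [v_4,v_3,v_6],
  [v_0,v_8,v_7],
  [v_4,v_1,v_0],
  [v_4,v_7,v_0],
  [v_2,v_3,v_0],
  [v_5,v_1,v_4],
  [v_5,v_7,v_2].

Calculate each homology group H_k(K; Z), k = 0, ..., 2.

H_0 ≅ Z,  H_1 ≅ Z ⊕ Z/2,  H_2 = 0.

Take the total order v_0 < v_1 < v_2 < v_3 < v_4 < v_5 < v_6 < v_7 < v_8 on the vertex set. Then K (dimension 2) consists of the simplices:

  0-simplices (9): [v_0], [v_1], [v_2], [v_3], [v_4], [v_5], [v_6], [v_7], [v_8]
  1-simplices (27): (27 of them)
  2-simplices (18): (18 of them)

so the chain groups are C_0 ≅ Z^9, C_1 ≅ Z^27, C_2 ≅ Z^18.

∂_1: C_1 → C_0 is given by ∂[p,q] = [q] − [p]. For instance
  ∂[v_0,v_2] = [v_2] − [v_0].
This gives a 9×27 integer matrix of rank 8; reducing to Smith normal form yields diagonal entries (1,1,1,1,1,1,1,1).

The boundary map ∂_2: C_2 → C_1 maps a triangle to the signed sum of its edges. For instance
  ∂[v_2,v_5,v_7] = [v_5,v_7] − [v_2,v_7] + [v_2,v_5],
  ∂[v_3,v_4,v_5] = [v_4,v_5] − [v_3,v_5] + [v_3,v_4].
As a 27×18 matrix over Z this has rank 18, with invariant factors (1,1,1,1,1,1,1,1,1,1,1,1,1,1,1,1,1,2).

Now H_k = ker ∂_k / im ∂_{k+1}, so:

  H_0: rank C_0 − rank ∂_1 = 9 − 8 = 1, and the invariant factors of ∂_1 are all 1, so H_0 = Z.
  H_1: rank ker ∂_1 − rank ∂_2 = (27 − 8) − 18 = 1, and ∂_2 has invariant factor 2 > 1, so H_1 = Z ⊕ Z/2.
  H_2: rank ker ∂_2 − rank ∂_3 = (18 − 18) − 0 = 0, and there is no ∂_3, so H_2 = 0.

As a check, the Euler characteristic is 9 − 27 + 18 = 0, which agrees with 1 − 1 + 0 = 0.
(K is a triangulation of the Klein bottle.)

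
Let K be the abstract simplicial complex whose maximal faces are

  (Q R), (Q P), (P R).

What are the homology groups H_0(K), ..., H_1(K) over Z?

H_0 ≅ Z,  H_1 ≅ Z.

We work with the vertex ordering P < Q < R. The simplices of K, each written with vertices in increasing order, are:

  0-simplices (3): P, Q, R
  1-simplices (3): PQ, PR, QR

giving chain groups C_0 ≅ Z^3, C_1 ≅ Z^3.

The boundary map ∂_1: C_1 → C_0 is given by ∂[p,q] = [q] − [p].
The resulting 3×3 matrix has rank 2, and its Smith normal form has invariant factors (1,1).

Now H_k = ker ∂_k / im ∂_{k+1}, so:

  H_0: rank C_0 − rank ∂_1 = 3 − 2 = 1, and the invariant factors of ∂_1 are all 1, so H_0 = Z.
  H_1: rank ker ∂_1 − rank ∂_2 = (3 − 2) − 0 = 1, and there is no ∂_2, so H_1 = Z.

As a check, the Euler characteristic is 3 − 3 = 0, which agrees with 1 − 1 = 0.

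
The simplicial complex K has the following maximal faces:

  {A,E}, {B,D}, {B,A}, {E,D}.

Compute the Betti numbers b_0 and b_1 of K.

We work with the vertex ordering A < B < D < E. The simplices of K, each written with vertices in increasing order, are:

  0-simplices (4): A, B, D, E
  1-simplices (4): AB, AE, BD, DE

giving chain groups C_0 ≅ Z^4, C_1 ≅ Z^4.

Boundary ∂_1: C_1 → C_0 sends each edge [p,q] (with p < q) to q − p.
The 4×4 boundary matrix has rank 3 and Smith normal form diag(1,1,1).

Reading off H_k = ker ∂_k / im ∂_{k+1}:

  H_0: rank C_0 − rank ∂_1 = 4 − 3 = 1, and the invariant factors of ∂_1 are all 1, so H_0 ≅ Z.
  H_1: rank ker ∂_1 − rank ∂_2 = (4 − 3) − 0 = 1, and there is no ∂_2, so H_1 ≅ Z.

As a check, the Euler characteristic is 4 − 4 = 0, which agrees with 1 − 1 = 0.

Hence the Betti numbers are b_0 = 1, b_1 = 1.

b_0 = 1, b_1 = 1.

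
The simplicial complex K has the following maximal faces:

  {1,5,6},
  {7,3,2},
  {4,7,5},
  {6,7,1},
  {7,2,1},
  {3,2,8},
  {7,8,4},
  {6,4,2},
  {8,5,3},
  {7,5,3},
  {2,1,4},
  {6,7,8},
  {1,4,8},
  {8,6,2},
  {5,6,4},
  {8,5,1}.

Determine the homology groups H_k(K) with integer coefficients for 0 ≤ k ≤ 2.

Take the total order 1 < 2 < 3 < 4 < 5 < 6 < 7 < 8 on the vertex set. Then K (dimension 2) consists of the simplices:

  0-simplices (8): [1], [2], [3], [4], [5], [6], [7], [8]
  1-simplices (24): (24 of them)
  2-simplices (16): [1,2,4], [1,2,7], [1,4,8], [1,5,6], [1,5,8], [1,6,7], [2,3,7], [2,3,8], [2,4,6], [2,6,8], [3,5,7], [3,5,8], [4,5,6], [4,5,7], [4,7,8], [6,7,8]

so the chain groups are C_0 ≅ Z^8, C_1 ≅ Z^24, C_2 ≅ Z^16.

Boundary ∂_1: C_1 → C_0 is given by ∂[p,q] = [q] − [p].
As a 8×24 matrix over Z this has rank 7, with invariant factors (1,1,1,1,1,1,1).

∂_2: C_2 → C_1 sends each 2-simplex [p,q,r] to [q,r] − [p,r] + [p,q]. For instance
  ∂[1,5,8] = [5,8] − [1,8] + [1,5],
  ∂[1,4,8] = [4,8] − [1,8] + [1,4].
The 24×16 boundary matrix has rank 15 and Smith normal form diag(1,1,1,1,1,1,1,1,1,1,1,1,1,1,1).

Reading off H_k = ker ∂_k / im ∂_{k+1}:

  H_0: rank C_0 − rank ∂_1 = 8 − 7 = 1, and the invariant factors of ∂_1 are all 1, so H_0 = Z.
  H_1: rank ker ∂_1 − rank ∂_2 = (24 − 7) − 15 = 2, and the invariant factors of ∂_2 are all 1, so H_1 = Z^2.
  H_2: rank ker ∂_2 − rank ∂_3 = (16 − 15) − 0 = 1, and there is no ∂_3, so H_2 = Z.

As a check, the Euler characteristic is 8 − 24 + 16 = 0, which agrees with 1 − 2 + 1 = 0.
(K is a triangulation of the torus T^2.)

H_0 ≅ Z,  H_1 ≅ Z^2,  H_2 ≅ Z.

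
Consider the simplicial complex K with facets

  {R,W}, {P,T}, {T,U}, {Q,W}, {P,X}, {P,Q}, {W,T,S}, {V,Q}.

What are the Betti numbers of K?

b_0 = 1, b_1 = 1, b_2 = 0.

Take the total order P < Q < R < S < T < U < V < W < X on the vertex set. Then K (dimension 2) consists of the simplices:

  0-simplices (9): P, Q, R, S, T, U, V, W, X
  1-simplices (10): PQ, PT, PX, QV, QW, RW, ST, SW, TU, TW
  2-simplices (1): STW

giving chain groups C_0 ≅ Z^9, C_1 ≅ Z^10, C_2 ≅ Z^1.

∂_1: C_1 → C_0 sends each edge [p,q] (with p < q) to q − p. For instance
  ∂SW = W − S.
This gives a 9×10 integer matrix of rank 8; reducing to Smith normal form yields diagonal entries (1,1,1,1,1,1,1,1).

∂_2: C_2 → C_1 maps a triangle to the signed sum of its edges. For instance
  ∂STW = TW − SW + ST.
The resulting 10×1 matrix has rank 1, and its Smith normal form has invariant factors (1).

Computing H_k = (kernel of ∂_k) / (image of ∂_{k+1}):

  H_0: rank C_0 − rank ∂_1 = 9 − 8 = 1, and the invariant factors of ∂_1 are all 1, so H_0 = Z.
  H_1: rank ker ∂_1 − rank ∂_2 = (10 − 8) − 1 = 1, and the invariant factors of ∂_2 are all 1, so H_1 = Z.
  H_2: rank ker ∂_2 − rank ∂_3 = (1 − 1) − 0 = 0, and there is no ∂_3, so H_2 = 0.

Hence the Betti numbers are b_0 = 1, b_1 = 1, b_2 = 0.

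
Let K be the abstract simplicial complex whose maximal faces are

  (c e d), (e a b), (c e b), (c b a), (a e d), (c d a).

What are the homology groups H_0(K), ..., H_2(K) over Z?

We work with the vertex ordering a < b < c < d < e. The simplices of K, each written with vertices in increasing order, are:

  0-simplices (5): a, b, c, d, e
  1-simplices (9): ab, ac, ad, ae, bc, be, cd, ce, de
  2-simplices (6): abc, abe, acd, ade, bce, cde

Hence C_0 ≅ Z^5, C_1 ≅ Z^9, C_2 ≅ Z^6.

The boundary map ∂_1: C_1 → C_0 maps an edge to its endpoints' difference, ∂[p,q] = q − p.
As a 5×9 matrix over Z this has rank 4, with invariant factors (1,1,1,1).

∂_2: C_2 → C_1 acts by ∂[p,q,r] = [q,r] − [p,r] + [p,q]. For instance
  ∂ade = de − ae + ad,
  ∂abc = bc − ac + ab.
As a 9×6 matrix over Z this has rank 5, with invariant factors (1,1,1,1,1).

Reading off H_k = ker ∂_k / im ∂_{k+1}:

  H_0: rank C_0 − rank ∂_1 = 5 − 4 = 1, and the invariant factors of ∂_1 are all 1, so H_0 = Z.
  H_1: rank ker ∂_1 − rank ∂_2 = (9 − 4) − 5 = 0, and the invariant factors of ∂_2 are all 1, so H_1 = 0.
  H_2: rank ker ∂_2 − rank ∂_3 = (6 − 5) − 0 = 1, and there is no ∂_3, so H_2 = Z.

(K is a triangulation of the 2-sphere S^2.)

H_0 = Z,  H_1 = 0,  H_2 = Z.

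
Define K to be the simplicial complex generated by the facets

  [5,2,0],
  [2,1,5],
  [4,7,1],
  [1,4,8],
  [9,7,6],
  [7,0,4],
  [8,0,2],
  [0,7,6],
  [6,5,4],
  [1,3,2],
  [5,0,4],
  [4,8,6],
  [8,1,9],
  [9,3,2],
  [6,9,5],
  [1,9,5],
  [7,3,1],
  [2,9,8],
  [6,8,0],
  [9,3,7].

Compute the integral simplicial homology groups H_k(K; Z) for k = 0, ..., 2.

Take the total order 0 < 1 < 2 < 3 < 4 < 5 < 6 < 7 < 8 < 9 on the vertex set. Then K (dimension 2) consists of the simplices:

  0-simplices (10): [0], [1], [2], [3], [4], [5], [6], [7], [8], [9]
  1-simplices (30): (30 of them)
  2-simplices (20): (20 of them)

so the chain groups are C_0 ≅ Z^10, C_1 ≅ Z^30, C_2 ≅ Z^20.

∂_1: C_1 → C_0 is given by ∂[p,q] = [q] − [p]. For instance
  ∂[0,8] = [8] − [0].
As a 10×30 matrix over Z this has rank 9, with invariant factors (1,1,1,1,1,1,1,1,1).

Boundary ∂_2: C_2 → C_1 sends each 2-simplex [p,q,r] to [q,r] − [p,r] + [p,q]. For instance
  ∂[1,2,5] = [2,5] − [1,5] + [1,2],
  ∂[1,2,3] = [2,3] − [1,3] + [1,2].
This gives a 30×20 integer matrix of rank 20; reducing to Smith normal form yields diagonal entries (1,1,1,1,1,1,1,1,1,1,1,1,1,1,1,1,1,1,1,2).

From H_k ≅ ker(∂_k) / im(∂_{k+1}) we obtain:

  H_0: rank C_0 − rank ∂_1 = 10 − 9 = 1, and the invariant factors of ∂_1 are all 1, so H_0 = Z.
  H_1: rank ker ∂_1 − rank ∂_2 = (30 − 9) − 20 = 1, and ∂_2 has invariant factor 2 > 1, so H_1 = Z ⊕ Z_2.
  H_2: rank ker ∂_2 − rank ∂_3 = (20 − 20) − 0 = 0, and there is no ∂_3, so H_2 = 0.

As a check, the Euler characteristic is 10 − 30 + 20 = 0, which agrees with 1 − 1 + 0 = 0.

H_0 ≅ Z,  H_1 ≅ Z ⊕ Z_2,  H_2 = 0.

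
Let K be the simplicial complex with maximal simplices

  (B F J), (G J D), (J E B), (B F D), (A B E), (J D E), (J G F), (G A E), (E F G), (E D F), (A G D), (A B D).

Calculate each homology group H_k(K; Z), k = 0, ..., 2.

H_0 ≅ Z,  H_1 ≅ Z/2,  H_2 = 0.

Take the total order A < B < D < E < F < G < J on the vertex set. Then K (dimension 2) consists of the simplices:

  0-simplices (7): A, B, D, E, F, G, J
  1-simplices (18): AB, AD, AE, AG, BD, BE, BF, BJ, DE, DF, DG, DJ, EF, EG, EJ, FG, FJ, GJ
  2-simplices (12): ABD, ABE, ADG, AEG, BDF, BEJ, BFJ, DEF, DEJ, DGJ, EFG, FGJ

giving chain groups C_0 ≅ Z^7, C_1 ≅ Z^18, C_2 ≅ Z^12.

∂_1: C_1 → C_0 sends each edge [p,q] (with p < q) to q − p. For instance
  ∂DJ = J − D.
The 7×18 boundary matrix has rank 6 and Smith normal form diag(1,1,1,1,1,1).

Boundary ∂_2: C_2 → C_1 maps a triangle to the signed sum of its edges. For instance
  ∂DEJ = EJ − DJ + DE,
  ∂DGJ = GJ − DJ + DG.
As a 18×12 matrix over Z this has rank 12, with invariant factors (1,1,1,1,1,1,1,1,1,1,1,2).

Reading off H_k = ker ∂_k / im ∂_{k+1}:

  H_0: rank C_0 − rank ∂_1 = 7 − 6 = 1, and the invariant factors of ∂_1 are all 1, so H_0 = Z.
  H_1: rank ker ∂_1 − rank ∂_2 = (18 − 6) − 12 = 0, and ∂_2 has invariant factor 2 > 1, so H_1 = Z/2.
  H_2: rank ker ∂_2 − rank ∂_3 = (12 − 12) − 0 = 0, and there is no ∂_3, so H_2 = 0.

(K is a triangulation of the real projective plane RP^2.)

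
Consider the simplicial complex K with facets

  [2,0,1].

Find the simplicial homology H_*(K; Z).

We work with the vertex ordering 0 < 1 < 2. The simplices of K, each written with vertices in increasing order, are:

  0-simplices (3): [0], [1], [2]
  1-simplices (3): [0,1], [0,2], [1,2]
  2-simplices (1): [0,1,2]

so the chain groups are C_0 ≅ Z^3, C_1 ≅ Z^3, C_2 ≅ Z^1.

∂_1: C_1 → C_0 maps an edge to its endpoints' difference, ∂[p,q] = q − p. For instance
  ∂[1,2] = [2] − [1].
The resulting 3×3 matrix has rank 2, and its Smith normal form has invariant factors (1,1).

Boundary ∂_2: C_2 → C_1 acts by ∂[p,q,r] = [q,r] − [p,r] + [p,q]. For instance
  ∂[0,1,2] = [1,2] − [0,2] + [0,1].
This gives a 3×1 integer matrix of rank 1; reducing to Smith normal form yields diagonal entries (1).

From H_k ≅ ker(∂_k) / im(∂_{k+1}) we obtain:

  H_0: rank C_0 − rank ∂_1 = 3 − 2 = 1, and the invariant factors of ∂_1 are all 1, so H_0 ≅ Z.
  H_1: rank ker ∂_1 − rank ∂_2 = (3 − 2) − 1 = 0, and the invariant factors of ∂_2 are all 1, so H_1 ≅ 0.
  H_2: rank ker ∂_2 − rank ∂_3 = (1 − 1) − 0 = 0, and there is no ∂_3, so H_2 ≅ 0.

H_0 = Z,  H_1 = 0,  H_2 = 0.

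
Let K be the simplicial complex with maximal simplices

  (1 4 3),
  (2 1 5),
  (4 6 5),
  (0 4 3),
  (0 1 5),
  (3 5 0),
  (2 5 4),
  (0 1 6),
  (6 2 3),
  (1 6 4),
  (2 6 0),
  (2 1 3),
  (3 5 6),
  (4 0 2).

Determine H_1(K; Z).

Take the total order 0 < 1 < 2 < 3 < 4 < 5 < 6 on the vertex set. Then K (dimension 2) consists of the simplices:

  0-simplices (7): [0], [1], [2], [3], [4], [5], [6]
  1-simplices (21): [0,1], [0,2], [0,3], [0,4], [0,5], [0,6], [1,2], [1,3], [1,4], [1,5], [1,6], [2,3], [2,4], [2,5], [2,6], [3,4], [3,5], [3,6], [4,5], [4,6], [5,6]
  2-simplices (14): [0,1,5], [0,1,6], [0,2,4], [0,2,6], [0,3,4], [0,3,5], [1,2,3], [1,2,5], [1,3,4], [1,4,6], [2,3,6], [2,4,5], [3,5,6], [4,5,6]

so the chain groups are C_0 ≅ Z^7, C_1 ≅ Z^21, C_2 ≅ Z^14.

∂_1: C_1 → C_0 maps an edge to its endpoints' difference, ∂[p,q] = q − p.
The resulting 7×21 matrix has rank 6, and its Smith normal form has invariant factors (1,1,1,1,1,1).

The boundary map ∂_2: C_2 → C_1 acts by ∂[p,q,r] = [q,r] − [p,r] + [p,q]. For instance
  ∂[0,2,4] = [2,4] − [0,4] + [0,2],
  ∂[1,2,5] = [2,5] − [1,5] + [1,2].
This gives a 21×14 integer matrix of rank 13; reducing to Smith normal form yields diagonal entries (1,1,1,1,1,1,1,1,1,1,1,1,1).

Now H_k = ker ∂_k / im ∂_{k+1}, so:

  H_1: rank ker ∂_1 − rank ∂_2 = (21 − 6) − 13 = 2, and the invariant factors of ∂_2 are all 1, so H_1 = Z^2.

H_1 = Z^2.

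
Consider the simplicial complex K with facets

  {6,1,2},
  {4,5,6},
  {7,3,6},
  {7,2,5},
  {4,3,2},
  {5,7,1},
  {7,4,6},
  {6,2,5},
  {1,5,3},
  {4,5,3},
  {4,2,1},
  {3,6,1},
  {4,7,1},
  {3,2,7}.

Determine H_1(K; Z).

Fix the vertex order 1 < 2 < 3 < 4 < 5 < 6 < 7 and write every simplex with vertices in increasing order. Then dim K = 2 and the simplices of K are:

  0-simplices (7): [1], [2], [3], [4], [5], [6], [7]
  1-simplices (21): [1,2], [1,3], [1,4], [1,5], [1,6], [1,7], [2,3], [2,4], [2,5], [2,6], [2,7], [3,4], [3,5], [3,6], [3,7], [4,5], [4,6], [4,7], [5,6], [5,7], [6,7]
  2-simplices (14): [1,2,4], [1,2,6], [1,3,5], [1,3,6], [1,4,7], [1,5,7], [2,3,4], [2,3,7], [2,5,6], [2,5,7], [3,4,5], [3,6,7], [4,5,6], [4,6,7]

Hence C_0 ≅ Z^7, C_1 ≅ Z^21, C_2 ≅ Z^14.

Boundary ∂_1: C_1 → C_0 maps an edge to its endpoints' difference, ∂[p,q] = q − p. For instance
  ∂[2,3] = [3] − [2].
The resulting 7×21 matrix has rank 6, and its Smith normal form has invariant factors (1,1,1,1,1,1).

Boundary ∂_2: C_2 → C_1 sends each 2-simplex [p,q,r] to [q,r] − [p,r] + [p,q]. For instance
  ∂[4,6,7] = [6,7] − [4,7] + [4,6],
  ∂[1,2,6] = [2,6] − [1,6] + [1,2].
The 21×14 boundary matrix has rank 13 and Smith normal form diag(1,1,1,1,1,1,1,1,1,1,1,1,1).

Now H_k = ker ∂_k / im ∂_{k+1}, so:

  H_1: rank ker ∂_1 − rank ∂_2 = (21 − 6) − 13 = 2, and the invariant factors of ∂_2 are all 1, so H_1 = Z^2.

H_1 = Z^2.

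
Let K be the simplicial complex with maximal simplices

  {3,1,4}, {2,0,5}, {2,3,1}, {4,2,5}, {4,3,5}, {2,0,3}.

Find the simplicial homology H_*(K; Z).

Order the vertices as 0 < 1 < 2 < 3 < 4 < 5. Listing each simplex with vertices in this order, K has dimension 2 with simplices:

  0-simplices (6): [0], [1], [2], [3], [4], [5]
  1-simplices (12): [0,2], [0,3], [0,5], [1,2], [1,3], [1,4], [2,3], [2,4], [2,5], [3,4], [3,5], [4,5]
  2-simplices (6): [0,2,3], [0,2,5], [1,2,3], [1,3,4], [2,4,5], [3,4,5]

Hence C_0 ≅ Z^6, C_1 ≅ Z^12, C_2 ≅ Z^6.

Boundary ∂_1: C_1 → C_0 is given by ∂[p,q] = [q] − [p]. For instance
  ∂[0,2] = [2] − [0].
As a 6×12 matrix over Z this has rank 5, with invariant factors (1,1,1,1,1).

Boundary ∂_2: C_2 → C_1 sends each 2-simplex [p,q,r] to [q,r] − [p,r] + [p,q]. For instance
  ∂[3,4,5] = [4,5] − [3,5] + [3,4],
  ∂[2,4,5] = [4,5] − [2,5] + [2,4].
As a 12×6 matrix over Z this has rank 6, with invariant factors (1,1,1,1,1,1).

Now H_k = ker ∂_k / im ∂_{k+1}, so:

  H_0: rank C_0 − rank ∂_1 = 6 − 5 = 1, and the invariant factors of ∂_1 are all 1, so H_0 = Z.
  H_1: rank ker ∂_1 − rank ∂_2 = (12 − 5) − 6 = 1, and the invariant factors of ∂_2 are all 1, so H_1 = Z.
  H_2: rank ker ∂_2 − rank ∂_3 = (6 − 6) − 0 = 0, and there is no ∂_3, so H_2 = 0.

H_0 ≅ Z,  H_1 ≅ Z,  H_2 = 0.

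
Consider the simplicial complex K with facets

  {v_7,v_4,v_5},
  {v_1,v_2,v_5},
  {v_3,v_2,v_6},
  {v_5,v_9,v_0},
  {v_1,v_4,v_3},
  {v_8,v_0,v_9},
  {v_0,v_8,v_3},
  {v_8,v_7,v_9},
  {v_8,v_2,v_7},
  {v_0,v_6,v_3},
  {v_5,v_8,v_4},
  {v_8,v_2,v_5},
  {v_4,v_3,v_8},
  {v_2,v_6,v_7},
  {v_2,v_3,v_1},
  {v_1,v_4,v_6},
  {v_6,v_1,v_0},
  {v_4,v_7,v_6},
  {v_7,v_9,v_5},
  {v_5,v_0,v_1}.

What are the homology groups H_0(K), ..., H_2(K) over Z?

Take the total order v_0 < v_1 < v_2 < v_3 < v_4 < v_5 < v_6 < v_7 < v_8 < v_9 on the vertex set. Then K (dimension 2) consists of the simplices:

  0-simplices (10): [v_0], [v_1], [v_2], [v_3], [v_4], [v_5], [v_6], [v_7], [v_8], [v_9]
  1-simplices (30): (30 of them)
  2-simplices (20): (20 of them)

giving chain groups C_0 ≅ Z^10, C_1 ≅ Z^30, C_2 ≅ Z^20.

Boundary ∂_1: C_1 → C_0 is given by ∂[p,q] = [q] − [p].
The 10×30 boundary matrix has rank 9 and Smith normal form diag(1,1,1,1,1,1,1,1,1).

∂_2: C_2 → C_1 sends each 2-simplex [p,q,r] to [q,r] − [p,r] + [p,q]. For instance
  ∂[v_4,v_5,v_7] = [v_5,v_7] − [v_4,v_7] + [v_4,v_5],
  ∂[v_3,v_4,v_8] = [v_4,v_8] − [v_3,v_8] + [v_3,v_4].
As a 30×20 matrix over Z this has rank 20, with invariant factors (1,1,1,1,1,1,1,1,1,1,1,1,1,1,1,1,1,1,1,2).

From H_k ≅ ker(∂_k) / im(∂_{k+1}) we obtain:

  H_0: rank C_0 − rank ∂_1 = 10 − 9 = 1, and the invariant factors of ∂_1 are all 1, so H_0 = Z.
  H_1: rank ker ∂_1 − rank ∂_2 = (30 − 9) − 20 = 1, and ∂_2 has invariant factor 2 > 1, so H_1 = Z ⊕ Z/2.
  H_2: rank ker ∂_2 − rank ∂_3 = (20 − 20) − 0 = 0, and there is no ∂_3, so H_2 = 0.

As a check, the Euler characteristic is 10 − 30 + 20 = 0, which agrees with 1 − 1 + 0 = 0.
(K is a triangulation of the Klein bottle.)

H_0 ≅ Z,  H_1 ≅ Z ⊕ Z/2,  H_2 = 0.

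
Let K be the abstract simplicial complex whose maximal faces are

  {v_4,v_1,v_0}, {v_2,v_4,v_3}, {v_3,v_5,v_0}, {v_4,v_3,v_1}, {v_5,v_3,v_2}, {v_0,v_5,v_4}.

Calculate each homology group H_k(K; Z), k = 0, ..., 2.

H_0 ≅ Z,  H_1 ≅ Z,  H_2 = 0.

K has 6 vertices, 12 edges, 6 triangles.
rank ∂_0 = 0, rank ∂_1 = 5 ⇒ b_0 = 6 − 0 − 5 = 1; all invariant factors of ∂_1 are 1 so no torsion. So H_0 ≅ Z.
rank ∂_1 = 5, rank ∂_2 = 6 ⇒ b_1 = 12 − 5 − 6 = 1; all invariant factors of ∂_2 are 1 so no torsion. So H_1 ≅ Z.
rank ∂_2 = 6, rank ∂_3 = 0 ⇒ b_2 = 6 − 6 − 0 = 0. So H_2 ≅ 0.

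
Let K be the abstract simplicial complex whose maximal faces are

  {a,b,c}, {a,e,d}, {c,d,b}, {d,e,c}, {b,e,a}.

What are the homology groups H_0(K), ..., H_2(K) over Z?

Fix the vertex order a < b < c < d < e and write every simplex with vertices in increasing order. Then dim K = 2 and the simplices of K are:

  0-simplices (5): a, b, c, d, e
  1-simplices (10): ab, ac, ad, ae, bc, bd, be, cd, ce, de
  2-simplices (5): abc, abe, ade, bcd, cde

so the chain groups are C_0 ≅ Z^5, C_1 ≅ Z^10, C_2 ≅ Z^5.

∂_1: C_1 → C_0 sends each edge [p,q] (with p < q) to q − p. For instance
  ∂ae = e − a.
This gives a 5×10 integer matrix of rank 4; reducing to Smith normal form yields diagonal entries (1,1,1,1).

The boundary map ∂_2: C_2 → C_1 sends each 2-simplex [p,q,r] to [q,r] − [p,r] + [p,q]. For instance
  ∂cde = de − ce + cd,
  ∂bcd = cd − bd + bc.
The resulting 10×5 matrix has rank 5, and its Smith normal form has invariant factors (1,1,1,1,1).

From H_k ≅ ker(∂_k) / im(∂_{k+1}) we obtain:

  H_0: rank C_0 − rank ∂_1 = 5 − 4 = 1, and the invariant factors of ∂_1 are all 1, so H_0 ≅ Z.
  H_1: rank ker ∂_1 − rank ∂_2 = (10 − 4) − 5 = 1, and the invariant factors of ∂_2 are all 1, so H_1 ≅ Z.
  H_2: rank ker ∂_2 − rank ∂_3 = (5 − 5) − 0 = 0, and there is no ∂_3, so H_2 ≅ 0.

As a check, the Euler characteristic is 5 − 10 + 5 = 0, which agrees with 1 − 1 + 0 = 0.

H_0 ≅ Z,  H_1 ≅ Z,  H_2 = 0.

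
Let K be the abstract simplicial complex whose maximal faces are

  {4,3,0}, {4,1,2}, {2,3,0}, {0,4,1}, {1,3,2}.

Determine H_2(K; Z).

H_2 ≅ 0.

Take the total order 0 < 1 < 2 < 3 < 4 on the vertex set. Then K (dimension 2) consists of the simplices:

  0-simplices (5): [0], [1], [2], [3], [4]
  1-simplices (10): [0,1], [0,2], [0,3], [0,4], [1,2], [1,3], [1,4], [2,3], [2,4], [3,4]
  2-simplices (5): [0,1,4], [0,2,3], [0,3,4], [1,2,3], [1,2,4]

so the chain groups are C_0 ≅ Z^5, C_1 ≅ Z^10, C_2 ≅ Z^5.

∂_1: C_1 → C_0 is given by ∂[p,q] = [q] − [p].
This gives a 5×10 integer matrix of rank 4; reducing to Smith normal form yields diagonal entries (1,1,1,1).

Boundary ∂_2: C_2 → C_1 sends each 2-simplex [p,q,r] to [q,r] − [p,r] + [p,q]. For instance
  ∂[0,3,4] = [3,4] − [0,4] + [0,3],
  ∂[1,2,4] = [2,4] − [1,4] + [1,2].
As a 10×5 matrix over Z this has rank 5, with invariant factors (1,1,1,1,1).

Computing H_k = (kernel of ∂_k) / (image of ∂_{k+1}):

  H_2: rank ker ∂_2 − rank ∂_3 = (5 − 5) − 0 = 0, and there is no ∂_3, so H_2 = 0.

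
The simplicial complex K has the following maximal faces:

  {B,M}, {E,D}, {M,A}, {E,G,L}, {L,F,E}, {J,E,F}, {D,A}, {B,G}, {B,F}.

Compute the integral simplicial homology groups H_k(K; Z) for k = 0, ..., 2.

Take the total order A < B < D < E < F < G < J < L < M on the vertex set. Then K (dimension 2) consists of the simplices:

  0-simplices (9): A, B, D, E, F, G, J, L, M
  1-simplices (13): AD, AM, BF, BG, BM, DE, EF, EG, EJ, EL, FJ, FL, GL
  2-simplices (3): EFJ, EFL, EGL

Hence C_0 ≅ Z^9, C_1 ≅ Z^13, C_2 ≅ Z^3.

The boundary map ∂_1: C_1 → C_0 sends each edge [p,q] (with p < q) to q − p.
As a 9×13 matrix over Z this has rank 8, with invariant factors (1,1,1,1,1,1,1,1).

∂_2: C_2 → C_1 acts by ∂[p,q,r] = [q,r] − [p,r] + [p,q]. For instance
  ∂EFL = FL − EL + EF,
  ∂EGL = GL − EL + EG.
The resulting 13×3 matrix has rank 3, and its Smith normal form has invariant factors (1,1,1).

Computing H_k = (kernel of ∂_k) / (image of ∂_{k+1}):

  H_0: rank C_0 − rank ∂_1 = 9 − 8 = 1, and the invariant factors of ∂_1 are all 1, so H_0 ≅ Z.
  H_1: rank ker ∂_1 − rank ∂_2 = (13 − 8) − 3 = 2, and the invariant factors of ∂_2 are all 1, so H_1 ≅ Z^2.
  H_2: rank ker ∂_2 − rank ∂_3 = (3 − 3) − 0 = 0, and there is no ∂_3, so H_2 ≅ 0.

H_0 = Z,  H_1 = Z^2,  H_2 = 0.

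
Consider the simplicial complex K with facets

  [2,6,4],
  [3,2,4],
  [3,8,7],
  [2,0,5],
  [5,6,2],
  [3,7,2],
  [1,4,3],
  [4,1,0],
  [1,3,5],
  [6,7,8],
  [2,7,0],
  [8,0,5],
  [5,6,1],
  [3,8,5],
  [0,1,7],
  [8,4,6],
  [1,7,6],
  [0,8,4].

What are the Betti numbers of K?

Order the vertices as 0 < 1 < 2 < 3 < 4 < 5 < 6 < 7 < 8. Listing each simplex with vertices in this order, K has dimension 2 with simplices:

  0-simplices (9): [0], [1], [2], [3], [4], [5], [6], [7], [8]
  1-simplices (27): (27 of them)
  2-simplices (18): [0,1,4], [0,1,7], [0,2,5], [0,2,7], [0,4,8], [0,5,8], [1,3,4], [1,3,5], [1,5,6], [1,6,7], [2,3,4], [2,3,7], [2,4,6], [2,5,6], [3,5,8], [3,7,8], [4,6,8], [6,7,8]

so the chain groups are C_0 ≅ Z^9, C_1 ≅ Z^27, C_2 ≅ Z^18.

Boundary ∂_1: C_1 → C_0 maps an edge to its endpoints' difference, ∂[p,q] = q − p. For instance
  ∂[4,6] = [6] − [4].
The 9×27 boundary matrix has rank 8 and Smith normal form diag(1,1,1,1,1,1,1,1).

∂_2: C_2 → C_1 acts by ∂[p,q,r] = [q,r] − [p,r] + [p,q]. For instance
  ∂[1,6,7] = [6,7] − [1,7] + [1,6],
  ∂[2,5,6] = [5,6] − [2,6] + [2,5].
This gives a 27×18 integer matrix of rank 17; reducing to Smith normal form yields diagonal entries (1,1,1,1,1,1,1,1,1,1,1,1,1,1,1,1,1).

Computing H_k = (kernel of ∂_k) / (image of ∂_{k+1}):

  H_0: rank C_0 − rank ∂_1 = 9 − 8 = 1, and the invariant factors of ∂_1 are all 1, so H_0 = Z.
  H_1: rank ker ∂_1 − rank ∂_2 = (27 − 8) − 17 = 2, and the invariant factors of ∂_2 are all 1, so H_1 = Z^2.
  H_2: rank ker ∂_2 − rank ∂_3 = (18 − 17) − 0 = 1, and there is no ∂_3, so H_2 = Z.

As a check, the Euler characteristic is 9 − 27 + 18 = 0, which agrees with 1 − 2 + 1 = 0.

Hence the Betti numbers are b_0 = 1, b_1 = 2, b_2 = 1.

b_0 = 1, b_1 = 2, b_2 = 1.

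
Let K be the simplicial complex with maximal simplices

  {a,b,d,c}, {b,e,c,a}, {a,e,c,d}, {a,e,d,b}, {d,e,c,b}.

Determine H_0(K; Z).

Take the total order a < b < c < d < e on the vertex set. Then K (dimension 3) consists of the simplices:

  0-simplices (5): a, b, c, d, e
  1-simplices (10): ab, ac, ad, ae, bc, bd, be, cd, ce, de
  2-simplices (10): abc, abd, abe, acd, ace, ade, bcd, bce, bde, cde
  3-simplices (5): abcd, abce, abde, acde, bcde

so the chain groups are C_0 ≅ Z^5, C_1 ≅ Z^10, C_2 ≅ Z^10, C_3 ≅ Z^5.

Boundary ∂_1: C_1 → C_0 is given by ∂[p,q] = [q] − [p].
This gives a 5×10 integer matrix of rank 4; reducing to Smith normal form yields diagonal entries (1,1,1,1).

The boundary map ∂_2: C_2 → C_1 acts by ∂[p,q,r] = [q,r] − [p,r] + [p,q]. For instance
  ∂bde = de − be + bd,
  ∂acd = cd − ad + ac.
As a 10×10 matrix over Z this has rank 6, with invariant factors (1,1,1,1,1,1).

The boundary map ∂_3: C_3 → C_2 sends each 3-simplex σ to the alternating sum Σ_i (−1)^i (σ with its i-th vertex removed). For instance
  ∂bcde = cde − bde + bce − bcd,
  ∂acde = cde − ade + ace − acd.
The resulting 10×5 matrix has rank 4, and its Smith normal form has invariant factors (1,1,1,1).

Reading off H_k = ker ∂_k / im ∂_{k+1}:

  H_0: rank C_0 − rank ∂_1 = 5 − 4 = 1, and the invariant factors of ∂_1 are all 1, so H_0 = Z.

H_0 ≅ Z.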